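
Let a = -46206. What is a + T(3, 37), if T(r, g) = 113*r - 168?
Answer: -46035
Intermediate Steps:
T(r, g) = -168 + 113*r
a + T(3, 37) = -46206 + (-168 + 113*3) = -46206 + (-168 + 339) = -46206 + 171 = -46035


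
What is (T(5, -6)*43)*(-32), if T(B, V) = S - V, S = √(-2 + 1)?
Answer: -8256 - 1376*I ≈ -8256.0 - 1376.0*I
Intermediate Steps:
S = I (S = √(-1) = I ≈ 1.0*I)
T(B, V) = I - V
(T(5, -6)*43)*(-32) = ((I - 1*(-6))*43)*(-32) = ((I + 6)*43)*(-32) = ((6 + I)*43)*(-32) = (258 + 43*I)*(-32) = -8256 - 1376*I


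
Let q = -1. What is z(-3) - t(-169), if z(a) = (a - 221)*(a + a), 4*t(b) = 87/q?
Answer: 5463/4 ≈ 1365.8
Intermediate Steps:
t(b) = -87/4 (t(b) = (87/(-1))/4 = (87*(-1))/4 = (¼)*(-87) = -87/4)
z(a) = 2*a*(-221 + a) (z(a) = (-221 + a)*(2*a) = 2*a*(-221 + a))
z(-3) - t(-169) = 2*(-3)*(-221 - 3) - 1*(-87/4) = 2*(-3)*(-224) + 87/4 = 1344 + 87/4 = 5463/4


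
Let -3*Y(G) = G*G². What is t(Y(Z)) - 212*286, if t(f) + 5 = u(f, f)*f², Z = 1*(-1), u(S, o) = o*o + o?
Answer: -4911593/81 ≈ -60637.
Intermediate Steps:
u(S, o) = o + o² (u(S, o) = o² + o = o + o²)
Z = -1
Y(G) = -G³/3 (Y(G) = -G*G²/3 = -G³/3)
t(f) = -5 + f³*(1 + f) (t(f) = -5 + (f*(1 + f))*f² = -5 + f³*(1 + f))
t(Y(Z)) - 212*286 = (-5 + (-⅓*(-1)³)³*(1 - ⅓*(-1)³)) - 212*286 = (-5 + (-⅓*(-1))³*(1 - ⅓*(-1))) - 60632 = (-5 + (⅓)³*(1 + ⅓)) - 60632 = (-5 + (1/27)*(4/3)) - 60632 = (-5 + 4/81) - 60632 = -401/81 - 60632 = -4911593/81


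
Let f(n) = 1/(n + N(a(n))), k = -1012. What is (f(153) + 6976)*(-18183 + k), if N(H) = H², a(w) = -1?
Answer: -1874662225/14 ≈ -1.3390e+8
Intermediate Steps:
f(n) = 1/(1 + n) (f(n) = 1/(n + (-1)²) = 1/(n + 1) = 1/(1 + n))
(f(153) + 6976)*(-18183 + k) = (1/(1 + 153) + 6976)*(-18183 - 1012) = (1/154 + 6976)*(-19195) = (1074305/154)*(-19195) = -1874662225/14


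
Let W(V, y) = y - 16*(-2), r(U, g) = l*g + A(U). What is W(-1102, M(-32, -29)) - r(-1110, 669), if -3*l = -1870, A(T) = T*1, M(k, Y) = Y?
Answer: -415897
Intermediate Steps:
A(T) = T
l = 1870/3 (l = -⅓*(-1870) = 1870/3 ≈ 623.33)
r(U, g) = U + 1870*g/3 (r(U, g) = 1870*g/3 + U = U + 1870*g/3)
W(V, y) = 32 + y (W(V, y) = y - 8*(-4) = y + 32 = 32 + y)
W(-1102, M(-32, -29)) - r(-1110, 669) = (32 - 29) - (-1110 + (1870/3)*669) = 3 - (-1110 + 417010) = 3 - 1*415900 = 3 - 415900 = -415897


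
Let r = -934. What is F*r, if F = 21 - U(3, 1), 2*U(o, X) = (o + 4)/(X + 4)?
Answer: -94801/5 ≈ -18960.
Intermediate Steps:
U(o, X) = (4 + o)/(2*(4 + X)) (U(o, X) = ((o + 4)/(X + 4))/2 = ((4 + o)/(4 + X))/2 = (4 + o)/(2*(4 + X)))
F = 203/10 (F = 21 - (4 + 3)/(2*(4 + 1)) = 21 - 7/(2*5) = 21 - 1*7/10 = 21 - 7/10 = 203/10 ≈ 20.300)
F*r = (203/10)*(-934) = -94801/5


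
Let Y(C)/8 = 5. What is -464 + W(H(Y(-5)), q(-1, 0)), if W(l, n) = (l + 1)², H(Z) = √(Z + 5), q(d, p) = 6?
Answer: -418 + 6*√5 ≈ -404.58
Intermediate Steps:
Y(C) = 40 (Y(C) = 8*5 = 40)
H(Z) = √(5 + Z)
W(l, n) = (1 + l)²
-464 + W(H(Y(-5)), q(-1, 0)) = -464 + (1 + √(5 + 40))² = -464 + (1 + √45)² = -464 + (1 + 3*√5)²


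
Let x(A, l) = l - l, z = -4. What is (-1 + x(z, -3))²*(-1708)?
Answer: -1708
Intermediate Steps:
x(A, l) = 0
(-1 + x(z, -3))²*(-1708) = (-1 + 0)²*(-1708) = (-1)²*(-1708) = 1*(-1708) = -1708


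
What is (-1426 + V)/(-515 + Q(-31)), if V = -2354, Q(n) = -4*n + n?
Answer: 1890/211 ≈ 8.9574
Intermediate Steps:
Q(n) = -3*n
(-1426 + V)/(-515 + Q(-31)) = (-1426 - 2354)/(-515 - 3*(-31)) = -3780/(-515 + 93) = -3780/(-422) = -3780*(-1/422) = 1890/211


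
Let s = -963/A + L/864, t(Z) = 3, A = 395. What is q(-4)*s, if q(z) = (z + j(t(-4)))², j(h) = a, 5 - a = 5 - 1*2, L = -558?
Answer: -58469/4740 ≈ -12.335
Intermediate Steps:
a = 2 (a = 5 - (5 - 1*2) = 5 - (5 - 2) = 5 - 1*3 = 5 - 3 = 2)
j(h) = 2
s = -58469/18960 (s = -963/395 - 558/864 = -963*1/395 - 558*1/864 = -963/395 - 31/48 = -58469/18960 ≈ -3.0838)
q(z) = (2 + z)² (q(z) = (z + 2)² = (2 + z)²)
q(-4)*s = (2 - 4)²*(-58469/18960) = (-2)²*(-58469/18960) = 4*(-58469/18960) = -58469/4740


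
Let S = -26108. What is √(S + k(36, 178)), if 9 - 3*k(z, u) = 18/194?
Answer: 2*I*√61405559/97 ≈ 161.57*I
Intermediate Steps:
k(z, u) = 288/97 (k(z, u) = 3 - 6/194 = 3 - ⅓*9/97 = 3 - 3/97 = 288/97)
√(S + k(36, 178)) = √(-26108 + 288/97) = √(-2532188/97) = 2*I*√61405559/97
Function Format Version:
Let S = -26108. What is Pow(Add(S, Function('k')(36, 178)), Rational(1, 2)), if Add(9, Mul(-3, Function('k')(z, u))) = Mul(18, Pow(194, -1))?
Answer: Mul(Rational(2, 97), I, Pow(61405559, Rational(1, 2))) ≈ Mul(161.57, I)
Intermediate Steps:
Function('k')(z, u) = Rational(288, 97) (Function('k')(z, u) = Add(3, Mul(Rational(-1, 3), Mul(18, Pow(194, -1)))) = Add(3, Mul(Rational(-1, 3), Mul(18, Rational(1, 194)))) = Add(3, Mul(Rational(-1, 3), Rational(9, 97))) = Add(3, Rational(-3, 97)) = Rational(288, 97))
Pow(Add(S, Function('k')(36, 178)), Rational(1, 2)) = Pow(Add(-26108, Rational(288, 97)), Rational(1, 2)) = Pow(Rational(-2532188, 97), Rational(1, 2)) = Mul(Rational(2, 97), I, Pow(61405559, Rational(1, 2)))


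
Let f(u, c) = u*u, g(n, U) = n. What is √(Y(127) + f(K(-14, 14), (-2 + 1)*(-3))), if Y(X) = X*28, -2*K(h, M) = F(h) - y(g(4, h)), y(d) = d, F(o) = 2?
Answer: √3557 ≈ 59.641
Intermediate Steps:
K(h, M) = 1 (K(h, M) = -(2 - 1*4)/2 = -(2 - 4)/2 = -½*(-2) = 1)
f(u, c) = u²
Y(X) = 28*X
√(Y(127) + f(K(-14, 14), (-2 + 1)*(-3))) = √(28*127 + 1²) = √(3556 + 1) = √3557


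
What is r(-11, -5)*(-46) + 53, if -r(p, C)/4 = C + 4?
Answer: -131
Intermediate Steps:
r(p, C) = -16 - 4*C (r(p, C) = -4*(C + 4) = -4*(4 + C) = -16 - 4*C)
r(-11, -5)*(-46) + 53 = (-16 - 4*(-5))*(-46) + 53 = (-16 + 20)*(-46) + 53 = 4*(-46) + 53 = -184 + 53 = -131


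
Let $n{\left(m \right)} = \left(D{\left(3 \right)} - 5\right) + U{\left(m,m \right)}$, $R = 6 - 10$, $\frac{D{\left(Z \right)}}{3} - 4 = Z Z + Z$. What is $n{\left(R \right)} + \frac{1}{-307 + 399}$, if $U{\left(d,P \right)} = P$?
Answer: $\frac{3589}{92} \approx 39.011$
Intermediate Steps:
$D{\left(Z \right)} = 12 + 3 Z + 3 Z^{2}$ ($D{\left(Z \right)} = 12 + 3 \left(Z Z + Z\right) = 12 + 3 \left(Z^{2} + Z\right) = 12 + 3 \left(Z + Z^{2}\right) = 12 + \left(3 Z + 3 Z^{2}\right) = 12 + 3 Z + 3 Z^{2}$)
$R = -4$ ($R = 6 - 10 = -4$)
$n{\left(m \right)} = 43 + m$ ($n{\left(m \right)} = \left(\left(12 + 3 \cdot 3 + 3 \cdot 3^{2}\right) - 5\right) + m = \left(\left(12 + 9 + 3 \cdot 9\right) - 5\right) + m = \left(\left(12 + 9 + 27\right) - 5\right) + m = \left(48 - 5\right) + m = 43 + m$)
$n{\left(R \right)} + \frac{1}{-307 + 399} = \left(43 - 4\right) + \frac{1}{-307 + 399} = 39 + \frac{1}{92} = \frac{3589}{92}$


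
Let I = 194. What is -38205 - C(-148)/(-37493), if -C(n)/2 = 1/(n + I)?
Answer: -32945661496/862339 ≈ -38205.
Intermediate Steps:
C(n) = -2/(194 + n) (C(n) = -2/(n + 194) = -2/(194 + n))
-38205 - C(-148)/(-37493) = -38205 - (-2/(194 - 148))/(-37493) = -38205 - (-2/46)*(-1)/37493 = -38205 - (-2*1/46)*(-1)/37493 = -38205 - (-1)*(-1)/(23*37493) = -38205 - 1*1/862339 = -38205 - 1/862339 = -32945661496/862339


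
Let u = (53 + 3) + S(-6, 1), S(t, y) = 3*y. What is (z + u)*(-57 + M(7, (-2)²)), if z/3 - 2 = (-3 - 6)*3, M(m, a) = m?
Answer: 800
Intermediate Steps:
z = -75 (z = 6 + 3*((-3 - 6)*3) = 6 + 3*(-9*3) = 6 + 3*(-27) = 6 - 81 = -75)
u = 59 (u = (53 + 3) + 3*1 = 56 + 3 = 59)
(z + u)*(-57 + M(7, (-2)²)) = (-75 + 59)*(-57 + 7) = -16*(-50) = 800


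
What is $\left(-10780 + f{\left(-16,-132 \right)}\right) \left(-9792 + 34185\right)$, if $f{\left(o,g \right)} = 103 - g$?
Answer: $-257224185$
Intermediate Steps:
$\left(-10780 + f{\left(-16,-132 \right)}\right) \left(-9792 + 34185\right) = \left(-10780 + \left(103 - -132\right)\right) \left(-9792 + 34185\right) = \left(-10780 + \left(103 + 132\right)\right) 24393 = \left(-10780 + 235\right) 24393 = \left(-10545\right) 24393 = -257224185$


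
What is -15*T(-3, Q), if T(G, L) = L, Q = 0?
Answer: 0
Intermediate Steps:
-15*T(-3, Q) = -15*0 = 0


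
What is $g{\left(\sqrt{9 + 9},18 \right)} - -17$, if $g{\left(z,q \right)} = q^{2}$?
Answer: $341$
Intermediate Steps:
$g{\left(\sqrt{9 + 9},18 \right)} - -17 = 18^{2} - -17 = 324 + 17 = 341$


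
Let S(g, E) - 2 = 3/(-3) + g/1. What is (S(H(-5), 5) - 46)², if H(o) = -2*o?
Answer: 1225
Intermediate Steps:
S(g, E) = 1 + g (S(g, E) = 2 + (3/(-3) + g/1) = 2 + (3*(-⅓) + g*1) = 2 + (-1 + g) = 1 + g)
(S(H(-5), 5) - 46)² = ((1 - 2*(-5)) - 46)² = ((1 + 10) - 46)² = (11 - 46)² = (-35)² = 1225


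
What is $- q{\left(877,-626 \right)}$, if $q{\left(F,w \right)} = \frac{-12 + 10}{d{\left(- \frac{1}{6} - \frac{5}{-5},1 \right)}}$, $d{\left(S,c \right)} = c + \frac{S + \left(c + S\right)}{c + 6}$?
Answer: $\frac{42}{29} \approx 1.4483$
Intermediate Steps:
$d{\left(S,c \right)} = c + \frac{c + 2 S}{6 + c}$ ($d{\left(S,c \right)} = c + \frac{S + \left(S + c\right)}{6 + c} = c + \frac{c + 2 S}{6 + c}$)
$q{\left(F,w \right)} = - \frac{42}{29}$ ($q{\left(F,w \right)} = \frac{-12 + 10}{\frac{1}{6 + 1} \left(1^{2} + 2 \left(- \frac{1}{6} - \frac{5}{-5}\right) + 7 \cdot 1\right)} = - \frac{2}{\frac{1}{7} \left(1 + 2 \left(\left(-1\right) \frac{1}{6} - -1\right) + 7\right)} = - \frac{2}{\frac{1}{7} \left(1 + 2 \left(- \frac{1}{6} + 1\right) + 7\right)} = - \frac{2}{\frac{1}{7} \left(1 + 2 \cdot \frac{5}{6} + 7\right)} = - \frac{2}{\frac{1}{7} \left(1 + \frac{5}{3} + 7\right)} = - \frac{2}{\frac{1}{7} \cdot \frac{29}{3}} = - \frac{2}{\frac{29}{21}} = \left(-2\right) \frac{21}{29} = - \frac{42}{29}$)
$- q{\left(877,-626 \right)} = \left(-1\right) \left(- \frac{42}{29}\right) = \frac{42}{29}$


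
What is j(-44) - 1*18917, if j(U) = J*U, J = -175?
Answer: -11217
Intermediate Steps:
j(U) = -175*U
j(-44) - 1*18917 = -175*(-44) - 1*18917 = 7700 - 18917 = -11217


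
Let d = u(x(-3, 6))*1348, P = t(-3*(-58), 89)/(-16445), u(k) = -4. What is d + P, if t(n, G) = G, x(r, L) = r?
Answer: -88671529/16445 ≈ -5392.0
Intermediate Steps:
P = -89/16445 (P = 89/(-16445) = 89*(-1/16445) = -89/16445 ≈ -0.0054120)
d = -5392 (d = -4*1348 = -5392)
d + P = -5392 - 89/16445 = -88671529/16445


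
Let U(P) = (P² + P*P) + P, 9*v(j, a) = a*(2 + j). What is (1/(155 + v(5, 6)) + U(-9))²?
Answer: 5371424100/229441 ≈ 23411.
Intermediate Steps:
v(j, a) = a*(2 + j)/9 (v(j, a) = (a*(2 + j))/9 = a*(2 + j)/9)
U(P) = P + 2*P² (U(P) = (P² + P²) + P = 2*P² + P = P + 2*P²)
(1/(155 + v(5, 6)) + U(-9))² = (1/(155 + (⅑)*6*(2 + 5)) - 9*(1 + 2*(-9)))² = (1/(155 + (⅑)*6*7) - 9*(1 - 18))² = (1/(155 + 14/3) - 9*(-17))² = (1/(479/3) + 153)² = (3/479 + 153)² = (73290/479)² = 5371424100/229441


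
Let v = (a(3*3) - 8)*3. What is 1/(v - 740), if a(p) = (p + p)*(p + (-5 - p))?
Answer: -1/1034 ≈ -0.00096712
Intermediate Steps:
a(p) = -10*p (a(p) = (2*p)*(-5) = -10*p)
v = -294 (v = (-30*3 - 8)*3 = (-10*9 - 8)*3 = (-90 - 8)*3 = -98*3 = -294)
1/(v - 740) = 1/(-294 - 740) = 1/(-1034) = -1/1034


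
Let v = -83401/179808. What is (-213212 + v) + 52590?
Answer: -28881203977/179808 ≈ -1.6062e+5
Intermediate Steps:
v = -83401/179808 (v = -83401*1/179808 = -83401/179808 ≈ -0.46383)
(-213212 + v) + 52590 = (-213212 - 83401/179808) + 52590 = -38337306697/179808 + 52590 = -28881203977/179808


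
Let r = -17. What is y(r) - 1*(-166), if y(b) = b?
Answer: 149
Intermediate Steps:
y(r) - 1*(-166) = -17 - 1*(-166) = -17 + 166 = 149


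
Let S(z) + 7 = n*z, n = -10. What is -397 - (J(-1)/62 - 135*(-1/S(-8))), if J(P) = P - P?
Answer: -29116/73 ≈ -398.85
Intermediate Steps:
J(P) = 0
S(z) = -7 - 10*z
-397 - (J(-1)/62 - 135*(-1/S(-8))) = -397 - (0/62 - 135*(-1/(-7 - 10*(-8)))) = -397 - (0*(1/62) - 135*(-1/(-7 + 80))) = -397 - (0 - 135/((-1*73))) = -397 - (0 - 135/(-73)) = -397 - (0 - 135*(-1/73)) = -397 - (0 + 135/73) = -397 - 1*135/73 = -397 - 135/73 = -29116/73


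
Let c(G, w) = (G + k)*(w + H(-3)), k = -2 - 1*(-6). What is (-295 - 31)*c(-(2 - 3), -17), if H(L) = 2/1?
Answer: 24450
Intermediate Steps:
k = 4 (k = -2 + 6 = 4)
H(L) = 2 (H(L) = 2*1 = 2)
c(G, w) = (2 + w)*(4 + G) (c(G, w) = (G + 4)*(w + 2) = (4 + G)*(2 + w) = (2 + w)*(4 + G))
(-295 - 31)*c(-(2 - 3), -17) = (-295 - 31)*(8 + 2*(-(2 - 3)) + 4*(-17) - (2 - 3)*(-17)) = -326*(8 + 2*(-1*(-1)) - 68 - 1*(-1)*(-17)) = -326*(8 + 2*1 - 68 + 1*(-17)) = -326*(8 + 2 - 68 - 17) = -326*(-75) = 24450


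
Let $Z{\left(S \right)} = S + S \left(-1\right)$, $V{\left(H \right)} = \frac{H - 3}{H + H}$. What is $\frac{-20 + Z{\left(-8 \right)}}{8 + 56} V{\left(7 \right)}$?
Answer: $- \frac{5}{56} \approx -0.089286$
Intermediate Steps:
$V{\left(H \right)} = \frac{-3 + H}{2 H}$
$Z{\left(S \right)} = 0$ ($Z{\left(S \right)} = S - S = 0$)
$\frac{-20 + Z{\left(-8 \right)}}{8 + 56} V{\left(7 \right)} = \frac{-20 + 0}{8 + 56} \frac{-3 + 7}{2 \cdot 7} = - \frac{20}{64} \cdot \frac{1}{2} \cdot \frac{1}{7} \cdot 4 = \left(-20\right) \frac{1}{64} \cdot \frac{2}{7} = \left(- \frac{5}{16}\right) \frac{2}{7} = - \frac{5}{56}$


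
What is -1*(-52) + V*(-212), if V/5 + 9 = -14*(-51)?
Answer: -747248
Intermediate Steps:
V = 3525 (V = -45 + 5*(-14*(-51)) = -45 + 5*714 = -45 + 3570 = 3525)
-1*(-52) + V*(-212) = -1*(-52) + 3525*(-212) = 52 - 747300 = -747248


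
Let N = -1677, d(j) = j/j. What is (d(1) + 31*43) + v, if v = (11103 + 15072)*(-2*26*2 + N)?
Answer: -46616341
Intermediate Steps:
d(j) = 1
v = -46617675 (v = (11103 + 15072)*(-2*26*2 - 1677) = 26175*(-52*2 - 1677) = 26175*(-104 - 1677) = 26175*(-1781) = -46617675)
(d(1) + 31*43) + v = (1 + 31*43) - 46617675 = (1 + 1333) - 46617675 = 1334 - 46617675 = -46616341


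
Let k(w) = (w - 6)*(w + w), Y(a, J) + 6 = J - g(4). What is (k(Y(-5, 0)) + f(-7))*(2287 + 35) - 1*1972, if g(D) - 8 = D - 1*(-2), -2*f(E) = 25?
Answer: 2383883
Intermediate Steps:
f(E) = -25/2 (f(E) = -½*25 = -25/2)
g(D) = 10 + D (g(D) = 8 + (D - 1*(-2)) = 8 + (D + 2) = 8 + (2 + D) = 10 + D)
Y(a, J) = -20 + J (Y(a, J) = -6 + (J - (10 + 4)) = -6 + (J - 1*14) = -6 + (J - 14) = -6 + (-14 + J) = -20 + J)
k(w) = 2*w*(-6 + w) (k(w) = (-6 + w)*(2*w) = 2*w*(-6 + w))
(k(Y(-5, 0)) + f(-7))*(2287 + 35) - 1*1972 = (2*(-20 + 0)*(-6 + (-20 + 0)) - 25/2)*(2287 + 35) - 1*1972 = (2*(-20)*(-6 - 20) - 25/2)*2322 - 1972 = (2*(-20)*(-26) - 25/2)*2322 - 1972 = (1040 - 25/2)*2322 - 1972 = (2055/2)*2322 - 1972 = 2385855 - 1972 = 2383883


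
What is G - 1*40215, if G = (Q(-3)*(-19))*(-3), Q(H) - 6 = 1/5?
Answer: -199308/5 ≈ -39862.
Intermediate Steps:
Q(H) = 31/5 (Q(H) = 6 + 1/5 = 6 + ⅕ = 31/5)
G = 1767/5 (G = ((31/5)*(-19))*(-3) = -589/5*(-3) = 1767/5 ≈ 353.40)
G - 1*40215 = 1767/5 - 1*40215 = 1767/5 - 40215 = -199308/5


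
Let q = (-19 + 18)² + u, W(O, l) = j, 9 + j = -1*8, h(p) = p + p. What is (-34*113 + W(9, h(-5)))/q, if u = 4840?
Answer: -3859/4841 ≈ -0.79715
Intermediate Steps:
h(p) = 2*p
j = -17 (j = -9 - 1*8 = -9 - 8 = -17)
W(O, l) = -17
q = 4841 (q = (-19 + 18)² + 4840 = (-1)² + 4840 = 1 + 4840 = 4841)
(-34*113 + W(9, h(-5)))/q = (-34*113 - 17)/4841 = (-3842 - 17)*(1/4841) = -3859*1/4841 = -3859/4841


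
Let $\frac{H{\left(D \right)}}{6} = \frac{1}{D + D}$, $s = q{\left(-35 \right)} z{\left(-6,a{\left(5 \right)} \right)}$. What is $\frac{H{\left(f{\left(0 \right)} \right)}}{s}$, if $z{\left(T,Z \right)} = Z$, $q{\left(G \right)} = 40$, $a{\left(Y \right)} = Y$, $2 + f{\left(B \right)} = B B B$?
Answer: $- \frac{3}{400} \approx -0.0075$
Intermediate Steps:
$f{\left(B \right)} = -2 + B^{3}$ ($f{\left(B \right)} = -2 + B B B = -2 + B^{2} B = -2 + B^{3}$)
$s = 200$ ($s = 40 \cdot 5 = 200$)
$H{\left(D \right)} = \frac{3}{D}$ ($H{\left(D \right)} = \frac{6}{D + D} = \frac{6}{2 D} = 6 \frac{1}{2 D} = \frac{3}{D}$)
$\frac{H{\left(f{\left(0 \right)} \right)}}{s} = \frac{3 \frac{1}{-2 + 0^{3}}}{200} = \frac{3}{-2 + 0} \cdot \frac{1}{200} = \frac{3}{-2} \cdot \frac{1}{200} = 3 \left(- \frac{1}{2}\right) \frac{1}{200} = \left(- \frac{3}{2}\right) \frac{1}{200} = - \frac{3}{400}$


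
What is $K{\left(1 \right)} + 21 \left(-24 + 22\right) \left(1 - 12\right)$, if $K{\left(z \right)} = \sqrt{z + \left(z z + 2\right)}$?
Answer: $464$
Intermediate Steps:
$K{\left(z \right)} = \sqrt{2 + z + z^{2}}$ ($K{\left(z \right)} = \sqrt{z + \left(z^{2} + 2\right)} = \sqrt{z + \left(2 + z^{2}\right)} = \sqrt{2 + z + z^{2}}$)
$K{\left(1 \right)} + 21 \left(-24 + 22\right) \left(1 - 12\right) = \sqrt{2 + 1 + 1^{2}} + 21 \left(-24 + 22\right) \left(1 - 12\right) = \sqrt{2 + 1 + 1} + 21 \left(\left(-2\right) \left(-11\right)\right) = \sqrt{4} + 21 \cdot 22 = 2 + 462 = 464$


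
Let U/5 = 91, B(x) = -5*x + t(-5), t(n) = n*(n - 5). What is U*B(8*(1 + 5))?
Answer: -86450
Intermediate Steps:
t(n) = n*(-5 + n)
B(x) = 50 - 5*x (B(x) = -5*x - 5*(-5 - 5) = -5*x - 5*(-10) = -5*x + 50 = 50 - 5*x)
U = 455 (U = 5*91 = 455)
U*B(8*(1 + 5)) = 455*(50 - 40*(1 + 5)) = 455*(50 - 40*6) = 455*(50 - 5*48) = 455*(50 - 240) = 455*(-190) = -86450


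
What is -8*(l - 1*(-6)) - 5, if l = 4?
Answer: -85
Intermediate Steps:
-8*(l - 1*(-6)) - 5 = -8*(4 - 1*(-6)) - 5 = -8*(4 + 6) - 5 = -8*10 - 5 = -80 - 5 = -85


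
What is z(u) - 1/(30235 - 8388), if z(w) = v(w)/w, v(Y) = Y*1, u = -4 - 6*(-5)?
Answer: 21846/21847 ≈ 0.99995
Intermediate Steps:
u = 26 (u = -4 + 30 = 26)
v(Y) = Y
z(w) = 1 (z(w) = w/w = 1)
z(u) - 1/(30235 - 8388) = 1 - 1/(30235 - 8388) = 1 - 1/21847 = 21846/21847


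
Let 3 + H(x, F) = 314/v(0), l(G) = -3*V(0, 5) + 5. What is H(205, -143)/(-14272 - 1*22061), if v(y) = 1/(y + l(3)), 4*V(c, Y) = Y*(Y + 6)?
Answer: 22771/72666 ≈ 0.31337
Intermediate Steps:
V(c, Y) = Y*(6 + Y)/4 (V(c, Y) = (Y*(Y + 6))/4 = (Y*(6 + Y))/4 = Y*(6 + Y)/4)
l(G) = -145/4 (l(G) = -3*5*(6 + 5)/4 + 5 = -3*5*11/4 + 5 = -3*55/4 + 5 = -165/4 + 5 = -145/4)
v(y) = 1/(-145/4 + y) (v(y) = 1/(y - 145/4) = 1/(-145/4 + y))
H(x, F) = -22771/2 (H(x, F) = -3 + 314/((4/(-145 + 4*0))) = -3 + 314/((4/(-145 + 0))) = -3 + 314/((4/(-145))) = -3 + 314/((4*(-1/145))) = -3 + 314/(-4/145) = -3 + 314*(-145/4) = -3 - 22765/2 = -22771/2)
H(205, -143)/(-14272 - 1*22061) = -22771/(2*(-14272 - 1*22061)) = -22771/(2*(-14272 - 22061)) = -22771/2/(-36333) = -22771/2*(-1/36333) = 22771/72666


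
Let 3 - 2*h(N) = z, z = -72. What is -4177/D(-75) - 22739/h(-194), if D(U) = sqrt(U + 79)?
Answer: -404231/150 ≈ -2694.9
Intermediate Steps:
h(N) = 75/2 (h(N) = 3/2 - 1/2*(-72) = 3/2 + 36 = 75/2)
D(U) = sqrt(79 + U)
-4177/D(-75) - 22739/h(-194) = -4177/sqrt(79 - 75) - 22739/75/2 = -4177/(sqrt(4)) - 22739*2/75 = -4177/2 - 45478/75 = -404231/150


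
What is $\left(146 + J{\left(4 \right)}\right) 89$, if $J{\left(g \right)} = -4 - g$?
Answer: $12282$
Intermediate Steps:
$\left(146 + J{\left(4 \right)}\right) 89 = \left(146 - 8\right) 89 = 138 \cdot 89 = 12282$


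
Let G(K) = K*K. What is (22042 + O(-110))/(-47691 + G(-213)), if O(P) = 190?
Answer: -11116/1161 ≈ -9.5745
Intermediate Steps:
G(K) = K**2
(22042 + O(-110))/(-47691 + G(-213)) = (22042 + 190)/(-47691 + (-213)**2) = 22232/(-47691 + 45369) = 22232/(-2322) = 22232*(-1/2322) = -11116/1161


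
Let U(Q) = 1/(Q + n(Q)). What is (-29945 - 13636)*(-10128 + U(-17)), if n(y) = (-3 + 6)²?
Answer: 3531150525/8 ≈ 4.4139e+8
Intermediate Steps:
n(y) = 9 (n(y) = 3² = 9)
U(Q) = 1/(9 + Q) (U(Q) = 1/(Q + 9) = 1/(9 + Q))
(-29945 - 13636)*(-10128 + U(-17)) = (-29945 - 13636)*(-10128 + 1/(9 - 17)) = -43581*(-10128 + 1/(-8)) = -43581*(-10128 - ⅛) = -43581*(-81025/8) = 3531150525/8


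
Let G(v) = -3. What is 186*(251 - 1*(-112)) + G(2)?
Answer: 67515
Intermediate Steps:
186*(251 - 1*(-112)) + G(2) = 186*(251 - 1*(-112)) - 3 = 186*(251 + 112) - 3 = 186*363 - 3 = 67518 - 3 = 67515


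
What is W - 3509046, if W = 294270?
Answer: -3214776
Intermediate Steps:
W - 3509046 = 294270 - 3509046 = -3214776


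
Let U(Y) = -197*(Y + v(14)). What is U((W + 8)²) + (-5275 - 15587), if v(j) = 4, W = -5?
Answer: -23423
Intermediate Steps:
U(Y) = -788 - 197*Y (U(Y) = -197*(Y + 4) = -197*(4 + Y) = -788 - 197*Y)
U((W + 8)²) + (-5275 - 15587) = (-788 - 197*(-5 + 8)²) + (-5275 - 15587) = (-788 - 197*3²) - 20862 = (-788 - 197*9) - 20862 = (-788 - 1773) - 20862 = -2561 - 20862 = -23423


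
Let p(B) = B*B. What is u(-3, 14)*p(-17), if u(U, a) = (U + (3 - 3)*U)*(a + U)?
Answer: -9537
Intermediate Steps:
p(B) = B²
u(U, a) = U*(U + a) (u(U, a) = (U + 0*U)*(U + a) = (U + 0)*(U + a) = U*(U + a))
u(-3, 14)*p(-17) = -3*(-3 + 14)*(-17)² = -3*11*289 = -33*289 = -9537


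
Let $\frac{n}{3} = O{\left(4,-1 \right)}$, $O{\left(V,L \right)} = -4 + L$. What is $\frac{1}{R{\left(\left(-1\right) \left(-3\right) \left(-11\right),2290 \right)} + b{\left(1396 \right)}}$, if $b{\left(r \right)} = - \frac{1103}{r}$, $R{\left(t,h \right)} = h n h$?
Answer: $- \frac{1396}{109811455103} \approx -1.2713 \cdot 10^{-8}$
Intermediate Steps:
$n = -15$ ($n = 3 \left(-4 - 1\right) = 3 \left(-5\right) = -15$)
$R{\left(t,h \right)} = - 15 h^{2}$ ($R{\left(t,h \right)} = h \left(-15\right) h = - 15 h h = - 15 h^{2}$)
$\frac{1}{R{\left(\left(-1\right) \left(-3\right) \left(-11\right),2290 \right)} + b{\left(1396 \right)}} = \frac{1}{- 15 \cdot 2290^{2} - \frac{1103}{1396}} = \frac{1}{\left(-15\right) 5244100 - \frac{1103}{1396}} = \frac{1}{-78661500 - \frac{1103}{1396}} = \frac{1}{- \frac{109811455103}{1396}} = - \frac{1396}{109811455103}$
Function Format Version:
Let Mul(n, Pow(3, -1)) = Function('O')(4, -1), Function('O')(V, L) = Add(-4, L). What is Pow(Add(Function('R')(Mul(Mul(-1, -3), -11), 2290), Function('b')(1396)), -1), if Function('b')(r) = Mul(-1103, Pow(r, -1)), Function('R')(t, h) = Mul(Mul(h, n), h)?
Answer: Rational(-1396, 109811455103) ≈ -1.2713e-8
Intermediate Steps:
n = -15 (n = Mul(3, Add(-4, -1)) = Mul(3, -5) = -15)
Function('R')(t, h) = Mul(-15, Pow(h, 2)) (Function('R')(t, h) = Mul(Mul(h, -15), h) = Mul(Mul(-15, h), h) = Mul(-15, Pow(h, 2)))
Pow(Add(Function('R')(Mul(Mul(-1, -3), -11), 2290), Function('b')(1396)), -1) = Pow(Add(Mul(-15, Pow(2290, 2)), Mul(-1103, Pow(1396, -1))), -1) = Pow(Add(Mul(-15, 5244100), Mul(-1103, Rational(1, 1396))), -1) = Pow(Add(-78661500, Rational(-1103, 1396)), -1) = Pow(Rational(-109811455103, 1396), -1) = Rational(-1396, 109811455103)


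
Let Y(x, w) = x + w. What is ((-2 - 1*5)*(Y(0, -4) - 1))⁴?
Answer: 1500625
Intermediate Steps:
Y(x, w) = w + x
((-2 - 1*5)*(Y(0, -4) - 1))⁴ = ((-2 - 1*5)*((-4 + 0) - 1))⁴ = ((-2 - 5)*(-4 - 1))⁴ = (-7*(-5))⁴ = 35⁴ = 1500625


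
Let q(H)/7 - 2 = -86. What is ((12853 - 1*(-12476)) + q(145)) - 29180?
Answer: -4439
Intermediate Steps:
q(H) = -588 (q(H) = 14 + 7*(-86) = 14 - 602 = -588)
((12853 - 1*(-12476)) + q(145)) - 29180 = ((12853 - 1*(-12476)) - 588) - 29180 = ((12853 + 12476) - 588) - 29180 = (25329 - 588) - 29180 = 24741 - 29180 = -4439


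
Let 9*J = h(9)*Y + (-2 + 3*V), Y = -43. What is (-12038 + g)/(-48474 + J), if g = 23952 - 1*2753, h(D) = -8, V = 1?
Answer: -27483/145307 ≈ -0.18914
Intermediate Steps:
g = 21199 (g = 23952 - 2753 = 21199)
J = 115/3 (J = (-8*(-43) + (-2 + 3*1))/9 = (344 + (-2 + 3))/9 = (344 + 1)/9 = (⅑)*345 = 115/3 ≈ 38.333)
(-12038 + g)/(-48474 + J) = (-12038 + 21199)/(-48474 + 115/3) = 9161/(-145307/3) = 9161*(-3/145307) = -27483/145307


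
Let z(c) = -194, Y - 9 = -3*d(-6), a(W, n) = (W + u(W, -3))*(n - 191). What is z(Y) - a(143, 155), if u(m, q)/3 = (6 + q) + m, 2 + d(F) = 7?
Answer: 20722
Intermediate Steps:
d(F) = 5 (d(F) = -2 + 7 = 5)
u(m, q) = 18 + 3*m + 3*q (u(m, q) = 3*((6 + q) + m) = 3*(6 + m + q) = 18 + 3*m + 3*q)
a(W, n) = (-191 + n)*(9 + 4*W) (a(W, n) = (W + (18 + 3*W + 3*(-3)))*(n - 191) = (W + (18 + 3*W - 9))*(-191 + n) = (W + (9 + 3*W))*(-191 + n) = (9 + 4*W)*(-191 + n) = (-191 + n)*(9 + 4*W))
Y = -6 (Y = 9 - 3*5 = 9 - 15 = -6)
z(Y) - a(143, 155) = -194 - (-1719 - 764*143 + 9*155 + 4*143*155) = -194 - (-1719 - 109252 + 1395 + 88660) = -194 - 1*(-20916) = -194 + 20916 = 20722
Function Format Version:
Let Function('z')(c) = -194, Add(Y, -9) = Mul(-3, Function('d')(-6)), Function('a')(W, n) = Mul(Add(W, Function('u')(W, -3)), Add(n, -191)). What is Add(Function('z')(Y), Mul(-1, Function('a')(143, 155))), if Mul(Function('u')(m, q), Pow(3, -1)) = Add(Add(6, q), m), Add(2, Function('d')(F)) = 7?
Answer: 20722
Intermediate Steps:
Function('d')(F) = 5 (Function('d')(F) = Add(-2, 7) = 5)
Function('u')(m, q) = Add(18, Mul(3, m), Mul(3, q)) (Function('u')(m, q) = Mul(3, Add(Add(6, q), m)) = Mul(3, Add(6, m, q)) = Add(18, Mul(3, m), Mul(3, q)))
Function('a')(W, n) = Mul(Add(-191, n), Add(9, Mul(4, W))) (Function('a')(W, n) = Mul(Add(W, Add(18, Mul(3, W), Mul(3, -3))), Add(n, -191)) = Mul(Add(W, Add(18, Mul(3, W), -9)), Add(-191, n)) = Mul(Add(W, Add(9, Mul(3, W))), Add(-191, n)) = Mul(Add(9, Mul(4, W)), Add(-191, n)) = Mul(Add(-191, n), Add(9, Mul(4, W))))
Y = -6 (Y = Add(9, Mul(-3, 5)) = Add(9, -15) = -6)
Add(Function('z')(Y), Mul(-1, Function('a')(143, 155))) = Add(-194, Mul(-1, Add(-1719, Mul(-764, 143), Mul(9, 155), Mul(4, 143, 155)))) = Add(-194, Mul(-1, Add(-1719, -109252, 1395, 88660))) = Add(-194, Mul(-1, -20916)) = Add(-194, 20916) = 20722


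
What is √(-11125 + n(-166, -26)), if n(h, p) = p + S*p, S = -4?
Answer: I*√11047 ≈ 105.1*I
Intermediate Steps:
n(h, p) = -3*p (n(h, p) = p - 4*p = -3*p)
√(-11125 + n(-166, -26)) = √(-11125 - 3*(-26)) = √(-11125 + 78) = √(-11047) = I*√11047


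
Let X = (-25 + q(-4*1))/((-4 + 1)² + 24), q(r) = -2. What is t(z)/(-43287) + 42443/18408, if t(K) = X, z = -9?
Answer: 6736565741/2921699352 ≈ 2.3057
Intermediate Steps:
X = -9/11 (X = (-25 - 2)/((-4 + 1)² + 24) = -27/((-3)² + 24) = -27/(9 + 24) = -27/33 = -27*1/33 = -9/11 ≈ -0.81818)
t(K) = -9/11
t(z)/(-43287) + 42443/18408 = -9/11/(-43287) + 42443/18408 = -9/11*(-1/43287) + 42443*(1/18408) = 3/158719 + 42443/18408 = 6736565741/2921699352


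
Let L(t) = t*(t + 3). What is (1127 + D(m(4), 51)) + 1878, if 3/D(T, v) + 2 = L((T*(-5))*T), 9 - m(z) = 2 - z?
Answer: 1094445043/364208 ≈ 3005.0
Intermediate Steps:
m(z) = 7 + z (m(z) = 9 - (2 - z) = 9 + (-2 + z) = 7 + z)
L(t) = t*(3 + t)
D(T, v) = 3/(-2 - 5*T²*(3 - 5*T²)) (D(T, v) = 3/(-2 + ((T*(-5))*T)*(3 + (T*(-5))*T)) = 3/(-2 + ((-5*T)*T)*(3 + (-5*T)*T)) = 3/(-2 + (-5*T²)*(3 - 5*T²)) = 3/(-2 - 5*T²*(3 - 5*T²)))
(1127 + D(m(4), 51)) + 1878 = (1127 + 3/(-2 - 15*(7 + 4)² + 25*(7 + 4)⁴)) + 1878 = (1127 + 3/(-2 - 15*11² + 25*11⁴)) + 1878 = (1127 + 3/(-2 - 15*121 + 25*14641)) + 1878 = (1127 + 3/(-2 - 1815 + 366025)) + 1878 = (1127 + 3/364208) + 1878 = 410462419/364208 + 1878 = 1094445043/364208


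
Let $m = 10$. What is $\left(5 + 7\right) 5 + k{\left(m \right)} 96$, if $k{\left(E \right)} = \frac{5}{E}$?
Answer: $108$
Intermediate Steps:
$\left(5 + 7\right) 5 + k{\left(m \right)} 96 = \left(5 + 7\right) 5 + \frac{5}{10} \cdot 96 = 12 \cdot 5 + 5 \cdot \frac{1}{10} \cdot 96 = 60 + \frac{1}{2} \cdot 96 = 60 + 48 = 108$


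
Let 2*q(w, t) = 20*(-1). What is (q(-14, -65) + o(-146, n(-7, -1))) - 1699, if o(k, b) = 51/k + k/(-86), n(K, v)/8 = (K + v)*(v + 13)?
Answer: -10720637/6278 ≈ -1707.7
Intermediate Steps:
q(w, t) = -10 (q(w, t) = (20*(-1))/2 = (1/2)*(-20) = -10)
n(K, v) = 8*(13 + v)*(K + v) (n(K, v) = 8*((K + v)*(v + 13)) = 8*((K + v)*(13 + v)) = 8*((13 + v)*(K + v)) = 8*(13 + v)*(K + v))
o(k, b) = 51/k - k/86 (o(k, b) = 51/k + k*(-1/86) = 51/k - k/86)
(q(-14, -65) + o(-146, n(-7, -1))) - 1699 = (-10 + (51/(-146) - 1/86*(-146))) - 1699 = (-10 + (51*(-1/146) + 73/43)) - 1699 = (-10 + (-51/146 + 73/43)) - 1699 = (-10 + 8465/6278) - 1699 = -54315/6278 - 1699 = -10720637/6278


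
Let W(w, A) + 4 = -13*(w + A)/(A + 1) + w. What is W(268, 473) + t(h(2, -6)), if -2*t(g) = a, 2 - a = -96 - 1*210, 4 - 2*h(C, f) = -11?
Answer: 14169/158 ≈ 89.677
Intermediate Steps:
h(C, f) = 15/2 (h(C, f) = 2 - ½*(-11) = 2 + 11/2 = 15/2)
W(w, A) = -4 + w - 13*(A + w)/(1 + A) (W(w, A) = -4 + (-13*(w + A)/(A + 1) + w) = -4 + (-13*(A + w)/(1 + A) + w) = -4 + (w - 13*(A + w)/(1 + A)) = -4 + w - 13*(A + w)/(1 + A))
a = 308 (a = 2 - (-96 - 1*210) = 2 - (-96 - 210) = 2 - 1*(-306) = 2 + 306 = 308)
t(g) = -154 (t(g) = -½*308 = -154)
W(268, 473) + t(h(2, -6)) = (-4 - 17*473 - 12*268 + 473*268)/(1 + 473) - 154 = (-4 - 8041 - 3216 + 126764)/474 - 154 = (1/474)*115503 - 154 = 38501/158 - 154 = 14169/158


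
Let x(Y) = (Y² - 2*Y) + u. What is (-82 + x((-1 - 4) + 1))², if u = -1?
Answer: 3481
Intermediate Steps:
x(Y) = -1 + Y² - 2*Y (x(Y) = (Y² - 2*Y) - 1 = -1 + Y² - 2*Y)
(-82 + x((-1 - 4) + 1))² = (-82 + (-1 + ((-1 - 4) + 1)² - 2*((-1 - 4) + 1)))² = (-82 + (-1 + (-5 + 1)² - 2*(-5 + 1)))² = (-82 + (-1 + (-4)² - 2*(-4)))² = (-82 + (-1 + 16 + 8))² = (-82 + 23)² = (-59)² = 3481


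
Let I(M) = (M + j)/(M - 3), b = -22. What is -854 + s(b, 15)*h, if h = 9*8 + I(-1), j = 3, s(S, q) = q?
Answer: 437/2 ≈ 218.50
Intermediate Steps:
I(M) = (3 + M)/(-3 + M) (I(M) = (M + 3)/(M - 3) = (3 + M)/(-3 + M))
h = 143/2 (h = 9*8 + (3 - 1)/(-3 - 1) = 72 + 2/(-4) = 72 - ¼*2 = 72 - ½ = 143/2 ≈ 71.500)
-854 + s(b, 15)*h = -854 + 15*(143/2) = -854 + 2145/2 = 437/2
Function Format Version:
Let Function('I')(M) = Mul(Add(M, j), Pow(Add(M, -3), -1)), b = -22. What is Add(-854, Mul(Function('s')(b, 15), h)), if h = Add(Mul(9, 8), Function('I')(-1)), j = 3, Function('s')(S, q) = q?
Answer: Rational(437, 2) ≈ 218.50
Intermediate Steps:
Function('I')(M) = Mul(Pow(Add(-3, M), -1), Add(3, M)) (Function('I')(M) = Mul(Add(M, 3), Pow(Add(M, -3), -1)) = Mul(Add(3, M), Pow(Add(-3, M), -1)) = Mul(Pow(Add(-3, M), -1), Add(3, M)))
h = Rational(143, 2) (h = Add(Mul(9, 8), Mul(Pow(Add(-3, -1), -1), Add(3, -1))) = Add(72, Mul(Pow(-4, -1), 2)) = Add(72, Mul(Rational(-1, 4), 2)) = Add(72, Rational(-1, 2)) = Rational(143, 2) ≈ 71.500)
Add(-854, Mul(Function('s')(b, 15), h)) = Add(-854, Mul(15, Rational(143, 2))) = Add(-854, Rational(2145, 2)) = Rational(437, 2)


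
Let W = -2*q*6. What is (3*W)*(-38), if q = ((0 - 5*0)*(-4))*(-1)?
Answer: 0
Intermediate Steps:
q = 0 (q = ((0 + 0)*(-4))*(-1) = (0*(-4))*(-1) = 0*(-1) = 0)
W = 0 (W = -2*0*6 = 0*6 = 0)
(3*W)*(-38) = (3*0)*(-38) = 0*(-38) = 0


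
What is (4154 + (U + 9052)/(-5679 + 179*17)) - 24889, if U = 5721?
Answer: -54672233/2636 ≈ -20741.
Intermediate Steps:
(4154 + (U + 9052)/(-5679 + 179*17)) - 24889 = (4154 + (5721 + 9052)/(-5679 + 179*17)) - 24889 = (4154 + 14773/(-5679 + 3043)) - 24889 = (4154 + 14773/(-2636)) - 24889 = (4154 + 14773*(-1/2636)) - 24889 = (4154 - 14773/2636) - 24889 = 10935171/2636 - 24889 = -54672233/2636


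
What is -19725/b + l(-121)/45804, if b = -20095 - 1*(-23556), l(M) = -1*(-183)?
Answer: -300950179/52842548 ≈ -5.6952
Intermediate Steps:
l(M) = 183
b = 3461 (b = -20095 + 23556 = 3461)
-19725/b + l(-121)/45804 = -19725/3461 + 183/45804 = -19725*1/3461 + 183*(1/45804) = -19725/3461 + 61/15268 = -300950179/52842548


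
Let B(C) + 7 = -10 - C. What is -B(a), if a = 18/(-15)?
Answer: 79/5 ≈ 15.800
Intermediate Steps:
a = -6/5 (a = 18*(-1/15) = -6/5 ≈ -1.2000)
B(C) = -17 - C (B(C) = -7 + (-10 - C) = -17 - C)
-B(a) = -(-17 - 1*(-6/5)) = -(-17 + 6/5) = -1*(-79/5) = 79/5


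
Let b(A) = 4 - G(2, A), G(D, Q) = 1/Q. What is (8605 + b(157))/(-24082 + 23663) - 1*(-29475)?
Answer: 1937602313/65783 ≈ 29454.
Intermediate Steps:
b(A) = 4 - 1/A
(8605 + b(157))/(-24082 + 23663) - 1*(-29475) = (8605 + (4 - 1/157))/(-24082 + 23663) - 1*(-29475) = (8605 + (4 - 1*1/157))/(-419) + 29475 = (8605 + (4 - 1/157))*(-1/419) + 29475 = (8605 + 627/157)*(-1/419) + 29475 = (1351612/157)*(-1/419) + 29475 = -1351612/65783 + 29475 = 1937602313/65783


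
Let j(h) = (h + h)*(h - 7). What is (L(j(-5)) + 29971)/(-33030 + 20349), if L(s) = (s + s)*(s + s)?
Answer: -87571/12681 ≈ -6.9057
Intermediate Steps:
j(h) = 2*h*(-7 + h) (j(h) = (2*h)*(-7 + h) = 2*h*(-7 + h))
L(s) = 4*s**2 (L(s) = (2*s)*(2*s) = 4*s**2)
(L(j(-5)) + 29971)/(-33030 + 20349) = (4*(2*(-5)*(-7 - 5))**2 + 29971)/(-33030 + 20349) = (4*(2*(-5)*(-12))**2 + 29971)/(-12681) = (4*120**2 + 29971)*(-1/12681) = (4*14400 + 29971)*(-1/12681) = (57600 + 29971)*(-1/12681) = 87571*(-1/12681) = -87571/12681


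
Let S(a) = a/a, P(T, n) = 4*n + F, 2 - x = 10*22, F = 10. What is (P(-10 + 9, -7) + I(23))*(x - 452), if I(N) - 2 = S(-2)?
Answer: 10050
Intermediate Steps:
x = -218 (x = 2 - 10*22 = 2 - 1*220 = 2 - 220 = -218)
P(T, n) = 10 + 4*n (P(T, n) = 4*n + 10 = 10 + 4*n)
S(a) = 1
I(N) = 3 (I(N) = 2 + 1 = 3)
(P(-10 + 9, -7) + I(23))*(x - 452) = ((10 + 4*(-7)) + 3)*(-218 - 452) = ((10 - 28) + 3)*(-670) = (-18 + 3)*(-670) = -15*(-670) = 10050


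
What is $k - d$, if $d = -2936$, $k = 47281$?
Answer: $50217$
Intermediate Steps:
$k - d = 47281 - -2936 = 47281 + 2936 = 50217$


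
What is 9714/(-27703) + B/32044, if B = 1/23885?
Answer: -7434813283457/21203071150820 ≈ -0.35065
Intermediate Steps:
B = 1/23885 ≈ 4.1867e-5
9714/(-27703) + B/32044 = 9714/(-27703) + (1/23885)/32044 = 9714*(-1/27703) + (1/23885)*(1/32044) = -9714/27703 + 1/765370940 = -7434813283457/21203071150820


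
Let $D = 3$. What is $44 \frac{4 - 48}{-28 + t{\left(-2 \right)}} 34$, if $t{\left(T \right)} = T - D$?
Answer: $\frac{5984}{3} \approx 1994.7$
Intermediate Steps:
$t{\left(T \right)} = -3 + T$ ($t{\left(T \right)} = T - 3 = -3 + T$)
$44 \frac{4 - 48}{-28 + t{\left(-2 \right)}} 34 = 44 \frac{4 - 48}{-28 - 5} \cdot 34 = 44 \left(- \frac{44}{-28 - 5}\right) 34 = 44 \left(- \frac{44}{-33}\right) 34 = 44 \left(\left(-44\right) \left(- \frac{1}{33}\right)\right) 34 = 44 \cdot \frac{4}{3} \cdot 34 = \frac{176}{3} \cdot 34 = \frac{5984}{3}$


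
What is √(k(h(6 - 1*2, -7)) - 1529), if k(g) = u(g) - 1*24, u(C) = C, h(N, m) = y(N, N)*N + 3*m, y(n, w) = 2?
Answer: 3*I*√174 ≈ 39.573*I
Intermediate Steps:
h(N, m) = 2*N + 3*m
k(g) = -24 + g (k(g) = g - 1*24 = g - 24 = -24 + g)
√(k(h(6 - 1*2, -7)) - 1529) = √((-24 + (2*(6 - 1*2) + 3*(-7))) - 1529) = √((-24 + (2*(6 - 2) - 21)) - 1529) = √((-24 + (2*4 - 21)) - 1529) = √((-24 + (8 - 21)) - 1529) = √((-24 - 13) - 1529) = √(-37 - 1529) = √(-1566) = 3*I*√174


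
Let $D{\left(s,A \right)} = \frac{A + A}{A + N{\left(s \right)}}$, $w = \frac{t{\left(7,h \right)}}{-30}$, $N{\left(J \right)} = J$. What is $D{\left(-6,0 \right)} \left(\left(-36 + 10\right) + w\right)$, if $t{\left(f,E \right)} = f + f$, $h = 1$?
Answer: $0$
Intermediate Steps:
$t{\left(f,E \right)} = 2 f$
$w = - \frac{7}{15}$ ($w = \frac{2 \cdot 7}{-30} = 14 \left(- \frac{1}{30}\right) = - \frac{7}{15} \approx -0.46667$)
$D{\left(s,A \right)} = \frac{2 A}{A + s}$ ($D{\left(s,A \right)} = \frac{A + A}{A + s} = \frac{2 A}{A + s}$)
$D{\left(-6,0 \right)} \left(\left(-36 + 10\right) + w\right) = 2 \cdot 0 \frac{1}{0 - 6} \left(\left(-36 + 10\right) - \frac{7}{15}\right) = 2 \cdot 0 \frac{1}{-6} \left(-26 - \frac{7}{15}\right) = 2 \cdot 0 \left(- \frac{1}{6}\right) \left(- \frac{397}{15}\right) = 0 \left(- \frac{397}{15}\right) = 0$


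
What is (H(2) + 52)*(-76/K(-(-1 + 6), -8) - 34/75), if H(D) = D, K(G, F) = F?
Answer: 12213/25 ≈ 488.52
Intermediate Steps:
(H(2) + 52)*(-76/K(-(-1 + 6), -8) - 34/75) = (2 + 52)*(-76/(-8) - 34/75) = 54*(-76*(-1/8) - 34*1/75) = 54*(19/2 - 34/75) = 54*(1357/150) = 12213/25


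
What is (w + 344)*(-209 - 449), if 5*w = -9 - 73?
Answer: -1077804/5 ≈ -2.1556e+5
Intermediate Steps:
w = -82/5 (w = (-9 - 73)/5 = (1/5)*(-82) = -82/5 ≈ -16.400)
(w + 344)*(-209 - 449) = (-82/5 + 344)*(-209 - 449) = (1638/5)*(-658) = -1077804/5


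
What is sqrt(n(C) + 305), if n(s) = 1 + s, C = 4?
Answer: sqrt(310) ≈ 17.607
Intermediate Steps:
sqrt(n(C) + 305) = sqrt((1 + 4) + 305) = sqrt(5 + 305) = sqrt(310)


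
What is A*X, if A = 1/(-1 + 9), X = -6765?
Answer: -6765/8 ≈ -845.63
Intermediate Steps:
A = ⅛ (A = 1/8 = ⅛ ≈ 0.12500)
A*X = (⅛)*(-6765) = -6765/8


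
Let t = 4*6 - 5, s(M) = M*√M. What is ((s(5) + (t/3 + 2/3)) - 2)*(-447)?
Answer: -2235 - 2235*√5 ≈ -7232.6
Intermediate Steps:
s(M) = M^(3/2)
t = 19 (t = 24 - 5 = 19)
((s(5) + (t/3 + 2/3)) - 2)*(-447) = ((5^(3/2) + (19/3 + 2/3)) - 2)*(-447) = ((5*√5 + (19*(⅓) + 2*(⅓))) - 2)*(-447) = ((5*√5 + (19/3 + ⅔)) - 2)*(-447) = ((5*√5 + 7) - 2)*(-447) = ((7 + 5*√5) - 2)*(-447) = (5 + 5*√5)*(-447) = -2235 - 2235*√5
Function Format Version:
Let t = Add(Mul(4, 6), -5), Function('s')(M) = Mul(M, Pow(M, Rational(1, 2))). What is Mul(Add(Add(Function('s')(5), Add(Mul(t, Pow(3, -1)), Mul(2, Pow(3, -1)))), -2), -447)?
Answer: Add(-2235, Mul(-2235, Pow(5, Rational(1, 2)))) ≈ -7232.6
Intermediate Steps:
Function('s')(M) = Pow(M, Rational(3, 2))
t = 19 (t = Add(24, -5) = 19)
Mul(Add(Add(Function('s')(5), Add(Mul(t, Pow(3, -1)), Mul(2, Pow(3, -1)))), -2), -447) = Mul(Add(Add(Pow(5, Rational(3, 2)), Add(Mul(19, Pow(3, -1)), Mul(2, Pow(3, -1)))), -2), -447) = Mul(Add(Add(Mul(5, Pow(5, Rational(1, 2))), Add(Mul(19, Rational(1, 3)), Mul(2, Rational(1, 3)))), -2), -447) = Mul(Add(Add(Mul(5, Pow(5, Rational(1, 2))), Add(Rational(19, 3), Rational(2, 3))), -2), -447) = Mul(Add(Add(Mul(5, Pow(5, Rational(1, 2))), 7), -2), -447) = Mul(Add(Add(7, Mul(5, Pow(5, Rational(1, 2)))), -2), -447) = Mul(Add(5, Mul(5, Pow(5, Rational(1, 2)))), -447) = Add(-2235, Mul(-2235, Pow(5, Rational(1, 2))))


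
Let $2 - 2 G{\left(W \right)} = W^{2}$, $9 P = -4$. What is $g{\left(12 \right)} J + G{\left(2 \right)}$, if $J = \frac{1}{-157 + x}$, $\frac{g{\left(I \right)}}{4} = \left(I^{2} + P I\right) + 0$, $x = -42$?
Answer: $- \frac{2261}{597} \approx -3.7873$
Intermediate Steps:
$P = - \frac{4}{9}$ ($P = \frac{1}{9} \left(-4\right) = - \frac{4}{9} \approx -0.44444$)
$G{\left(W \right)} = 1 - \frac{W^{2}}{2}$
$g{\left(I \right)} = 4 I^{2} - \frac{16 I}{9}$ ($g{\left(I \right)} = 4 \left(\left(I^{2} - \frac{4 I}{9}\right) + 0\right) = 4 \left(I^{2} - \frac{4 I}{9}\right) = 4 I^{2} - \frac{16 I}{9}$)
$J = - \frac{1}{199}$ ($J = \frac{1}{-157 - 42} = \frac{1}{-199} = - \frac{1}{199} \approx -0.0050251$)
$g{\left(12 \right)} J + G{\left(2 \right)} = \frac{4}{9} \cdot 12 \left(-4 + 9 \cdot 12\right) \left(- \frac{1}{199}\right) + \left(1 - \frac{2^{2}}{2}\right) = \frac{4}{9} \cdot 12 \left(-4 + 108\right) \left(- \frac{1}{199}\right) + \left(1 - 2\right) = \frac{4}{9} \cdot 12 \cdot 104 \left(- \frac{1}{199}\right) + \left(1 - 2\right) = \frac{1664}{3} \left(- \frac{1}{199}\right) - 1 = - \frac{1664}{597} - 1 = - \frac{2261}{597}$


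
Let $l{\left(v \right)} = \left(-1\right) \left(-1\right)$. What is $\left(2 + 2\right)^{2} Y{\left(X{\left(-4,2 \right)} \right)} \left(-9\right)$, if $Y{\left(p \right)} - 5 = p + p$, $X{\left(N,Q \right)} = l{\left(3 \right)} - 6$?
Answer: $720$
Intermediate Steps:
$l{\left(v \right)} = 1$
$X{\left(N,Q \right)} = -5$ ($X{\left(N,Q \right)} = 1 - 6 = -5$)
$Y{\left(p \right)} = 5 + 2 p$ ($Y{\left(p \right)} = 5 + \left(p + p\right) = 5 + 2 p$)
$\left(2 + 2\right)^{2} Y{\left(X{\left(-4,2 \right)} \right)} \left(-9\right) = \left(2 + 2\right)^{2} \left(5 + 2 \left(-5\right)\right) \left(-9\right) = 4^{2} \left(5 - 10\right) \left(-9\right) = 16 \left(-5\right) \left(-9\right) = \left(-80\right) \left(-9\right) = 720$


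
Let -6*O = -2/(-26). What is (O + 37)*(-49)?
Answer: -141365/78 ≈ -1812.4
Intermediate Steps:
O = -1/78 (O = -(-1)/(3*(-26)) = -(-1)*(-1)/(3*26) = -⅙*1/13 = -1/78 ≈ -0.012821)
(O + 37)*(-49) = (-1/78 + 37)*(-49) = (2885/78)*(-49) = -141365/78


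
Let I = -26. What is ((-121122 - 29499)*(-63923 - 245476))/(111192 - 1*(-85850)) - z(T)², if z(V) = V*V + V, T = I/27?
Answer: 24766206322618147/104716197522 ≈ 2.3651e+5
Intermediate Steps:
T = -26/27 ≈ -0.96296
z(V) = V + V² (z(V) = V² + V = V + V²)
((-121122 - 29499)*(-63923 - 245476))/(111192 - 1*(-85850)) - z(T)² = ((-121122 - 29499)*(-63923 - 245476))/(111192 - 1*(-85850)) - (-26*(1 - 26/27)/27)² = (-150621*(-309399))/(111192 + 85850) - (-26/27*1/27)² = 46601986779/197042 - (-26/729)² = 46601986779*(1/197042) - 1*676/531441 = 46601986779/197042 - 676/531441 = 24766206322618147/104716197522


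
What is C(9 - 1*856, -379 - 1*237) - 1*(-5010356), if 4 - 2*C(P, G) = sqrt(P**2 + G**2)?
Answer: 5010358 - 77*sqrt(185)/2 ≈ 5.0098e+6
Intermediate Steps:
C(P, G) = 2 - sqrt(G**2 + P**2)/2 (C(P, G) = 2 - sqrt(P**2 + G**2)/2 = 2 - sqrt(G**2 + P**2)/2)
C(9 - 1*856, -379 - 1*237) - 1*(-5010356) = (2 - sqrt((-379 - 1*237)**2 + (9 - 1*856)**2)/2) - 1*(-5010356) = (2 - sqrt((-379 - 237)**2 + (9 - 856)**2)/2) + 5010356 = (2 - sqrt((-616)**2 + (-847)**2)/2) + 5010356 = (2 - sqrt(379456 + 717409)/2) + 5010356 = (2 - 77*sqrt(185)/2) + 5010356 = 5010358 - 77*sqrt(185)/2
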